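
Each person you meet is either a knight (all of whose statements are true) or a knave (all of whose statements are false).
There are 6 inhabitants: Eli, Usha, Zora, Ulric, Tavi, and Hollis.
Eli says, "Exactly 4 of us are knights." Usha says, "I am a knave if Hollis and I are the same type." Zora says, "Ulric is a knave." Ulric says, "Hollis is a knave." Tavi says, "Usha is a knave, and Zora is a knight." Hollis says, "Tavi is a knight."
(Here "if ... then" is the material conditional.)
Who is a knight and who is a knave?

Knights: Usha and Ulric. Knaves: Eli, Zora, Tavi, and Hollis.

Since Eli is a knave, "exactly 4 of us are knights" needs to be False, which holds.
Usha (knight): "I am a knave if Hollis and I are the same type" — True. ✓
Zora is a knave; "Ulric is a knave" is False, as required.
Since Ulric is a knight, "Hollis is a knave" needs to be True, which holds.
Since Tavi is a knave, "Usha is a knave, and Zora is a knight" needs to be False, which holds.
Hollis is a knave, and the claim "Tavi is a knight" is indeed False.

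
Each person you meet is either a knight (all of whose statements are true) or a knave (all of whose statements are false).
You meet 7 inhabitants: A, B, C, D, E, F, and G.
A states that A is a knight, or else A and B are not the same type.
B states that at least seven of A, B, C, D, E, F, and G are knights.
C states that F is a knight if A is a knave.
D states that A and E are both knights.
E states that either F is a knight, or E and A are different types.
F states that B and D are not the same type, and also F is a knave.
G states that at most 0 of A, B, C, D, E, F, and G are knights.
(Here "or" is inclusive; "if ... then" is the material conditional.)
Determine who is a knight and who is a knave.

Knights: E. Knaves: A, B, C, D, F, and G.

As a knave, A's statement "A is a knight, or else A and B are not the same type" should be False; it is.
B is a knave, and the claim "at least seven of A, B, C, D, E, F, and G are knights" is indeed False.
C (knave): "F is a knight if A is a knave" — False. ✓
As a knave, D's statement "A and E are both knights" should be False; it is.
E (knight): "either F is a knight, or E and A are different types" — true. ✓
Since F is a knave, "B and D are not the same type, and also F is a knave" needs to be False, which holds.
As a knave, G's statement "at most 0 of A, B, C, D, E, F, and G are knights" should be False; it is.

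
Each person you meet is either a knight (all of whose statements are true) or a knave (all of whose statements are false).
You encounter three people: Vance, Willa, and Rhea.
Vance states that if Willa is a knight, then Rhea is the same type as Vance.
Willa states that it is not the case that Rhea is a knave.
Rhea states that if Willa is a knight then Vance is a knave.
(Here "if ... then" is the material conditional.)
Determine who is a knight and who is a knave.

Vance is a knave, Willa is a knight, and Rhea is a knight.

Suppose Vance is a knight. Then Vance's statement "if Willa is a knight, then Rhea is the same type as Vance" would have to be true. Checking the 4 ways to assign the others, none is consistent with every speaker.
(For instance, with Willa=knight, Rhea=knight, Rhea's claim "if Willa is a knight then Vance is a knave" comes out false where it would need to be true.)
So Vance must be a knave, making "if Willa is a knight, then Rhea is the same type as Vance" false. Taking Vance=knave, Willa=knight, Rhea=knight, each remaining statement checks out:
  Willa (knight): "it is not the case that Rhea is a knave" — true. ✓
  Rhea (knight): "if Willa is a knight then Vance is a knave" — true. ✓
This is the unique consistent assignment.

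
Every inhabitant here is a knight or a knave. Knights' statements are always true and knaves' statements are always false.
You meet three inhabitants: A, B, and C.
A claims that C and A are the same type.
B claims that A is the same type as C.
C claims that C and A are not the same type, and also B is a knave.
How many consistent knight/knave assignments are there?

1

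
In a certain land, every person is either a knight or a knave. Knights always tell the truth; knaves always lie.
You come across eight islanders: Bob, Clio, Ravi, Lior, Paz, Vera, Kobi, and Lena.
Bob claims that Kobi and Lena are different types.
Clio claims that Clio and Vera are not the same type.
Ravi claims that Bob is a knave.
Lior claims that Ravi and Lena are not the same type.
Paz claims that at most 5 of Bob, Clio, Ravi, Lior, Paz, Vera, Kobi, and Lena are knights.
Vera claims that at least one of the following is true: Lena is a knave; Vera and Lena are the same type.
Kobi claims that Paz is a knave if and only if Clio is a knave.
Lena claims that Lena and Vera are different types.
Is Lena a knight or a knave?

Lena is a knight.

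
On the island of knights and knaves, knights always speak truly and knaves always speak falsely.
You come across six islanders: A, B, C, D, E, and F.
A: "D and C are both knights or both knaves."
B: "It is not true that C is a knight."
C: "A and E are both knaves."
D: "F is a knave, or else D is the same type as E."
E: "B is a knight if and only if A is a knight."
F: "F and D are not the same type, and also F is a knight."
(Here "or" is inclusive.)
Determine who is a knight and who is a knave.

As a knight, A's statement "D and C are both knights or both knaves" should be True; it is.
B (knight): "it is not true that C is a knight" — True. ✓
C is a knave; "A and E are both knaves" is false, as required.
D (knave): "F is a knave, or else D is the same type as E" — false. ✓
E is a knight; "B is a knight if and only if A is a knight" is True, as required.
Since F is a knight, "F and D are not the same type, and also F is a knight" needs to be True, which holds.

A is a knight, B is a knight, C is a knave, D is a knave, E is a knight, and F is a knight.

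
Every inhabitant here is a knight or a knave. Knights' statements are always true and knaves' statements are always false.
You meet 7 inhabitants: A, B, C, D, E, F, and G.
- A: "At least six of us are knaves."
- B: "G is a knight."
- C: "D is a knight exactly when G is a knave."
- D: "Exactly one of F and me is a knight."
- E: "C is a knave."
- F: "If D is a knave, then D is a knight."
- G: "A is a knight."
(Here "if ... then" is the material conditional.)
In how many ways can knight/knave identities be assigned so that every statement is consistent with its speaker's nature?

0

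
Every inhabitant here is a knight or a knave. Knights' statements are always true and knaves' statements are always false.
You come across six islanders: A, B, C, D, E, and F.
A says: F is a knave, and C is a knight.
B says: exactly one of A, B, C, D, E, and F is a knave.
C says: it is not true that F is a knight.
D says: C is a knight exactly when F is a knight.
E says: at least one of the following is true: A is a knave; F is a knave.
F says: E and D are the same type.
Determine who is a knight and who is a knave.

A is a knight, so "F is a knave, and C is a knight" must be true — and it is.
B is a knave; "exactly one of A, B, C, D, E, and F is a knave" is false, as required.
As a knight, C's statement "it is not true that F is a knight" should be true; it is.
Since D is a knave, "C is a knight exactly when F is a knight" needs to be false, which holds.
E is a knight; "at least one of the following is true: A is a knave; F is a knave" is true, as required.
As a knave, F's statement "E and D are the same type" should be false; it is.

A is a knight, B is a knave, C is a knight, D is a knave, E is a knight, and F is a knave.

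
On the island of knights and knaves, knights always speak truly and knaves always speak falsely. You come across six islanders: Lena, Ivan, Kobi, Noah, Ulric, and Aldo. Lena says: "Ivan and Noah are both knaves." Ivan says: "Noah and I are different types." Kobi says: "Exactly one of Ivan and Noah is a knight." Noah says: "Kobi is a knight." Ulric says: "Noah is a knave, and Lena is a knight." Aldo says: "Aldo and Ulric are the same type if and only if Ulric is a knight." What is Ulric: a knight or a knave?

Ulric is a knight.

Consistent assignments: {Lena=knight, Ivan=knave, Kobi=knave, Noah=knave, Ulric=knight, Aldo=knight}; {Lena=knight, Ivan=knave, Kobi=knave, Noah=knave, Ulric=knight, Aldo=knave}
In every consistent assignment, Ulric is a knight.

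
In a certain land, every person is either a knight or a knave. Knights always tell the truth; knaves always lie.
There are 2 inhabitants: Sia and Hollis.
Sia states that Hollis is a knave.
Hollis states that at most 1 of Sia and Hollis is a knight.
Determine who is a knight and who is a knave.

Knights: Hollis. Knaves: Sia.

Suppose Sia is a knight. Then Sia's statement "Hollis is a knave" would have to be true. Checking the 2 ways to assign the others, none is consistent with every speaker.
(For instance, with Hollis=knight, Sia's claim "Hollis is a knave" comes out false where it would need to be true.)
So Sia must be a knave, making "Hollis is a knave" false. Taking Sia=knave, Hollis=knight, each remaining statement checks out:
  Hollis (knight): "at most 1 of Sia and Hollis is a knight" — true. ✓
This is the unique consistent assignment.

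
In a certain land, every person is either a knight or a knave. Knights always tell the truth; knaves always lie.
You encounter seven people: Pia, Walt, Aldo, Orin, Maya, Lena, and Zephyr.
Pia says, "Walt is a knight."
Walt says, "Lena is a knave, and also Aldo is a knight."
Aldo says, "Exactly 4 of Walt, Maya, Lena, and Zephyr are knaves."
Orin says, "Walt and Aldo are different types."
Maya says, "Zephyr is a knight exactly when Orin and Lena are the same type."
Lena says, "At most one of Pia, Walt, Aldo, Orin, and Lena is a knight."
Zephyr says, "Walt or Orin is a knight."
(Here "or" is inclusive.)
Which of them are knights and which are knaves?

Pia (knave): "Walt is a knight" — false. ✓
Walt is a knave, and the claim "Lena is a knave, and also Aldo is a knight" is indeed false.
Since Aldo is a knave, "exactly 4 of Walt, Maya, Lena, and Zephyr are knaves" needs to be false, which holds.
Orin is a knave, and the claim "Walt and Aldo are different types" is indeed false.
Maya is a knight; "Zephyr is a knight exactly when Orin and Lena are the same type" is true, as required.
Lena is a knight, and the claim "at most one of Pia, Walt, Aldo, Orin, and Lena is a knight" is indeed true.
Zephyr is a knave; "Walt or Orin is a knight" is false, as required.

Pia is a knave, Walt is a knave, Aldo is a knave, Orin is a knave, Maya is a knight, Lena is a knight, and Zephyr is a knave.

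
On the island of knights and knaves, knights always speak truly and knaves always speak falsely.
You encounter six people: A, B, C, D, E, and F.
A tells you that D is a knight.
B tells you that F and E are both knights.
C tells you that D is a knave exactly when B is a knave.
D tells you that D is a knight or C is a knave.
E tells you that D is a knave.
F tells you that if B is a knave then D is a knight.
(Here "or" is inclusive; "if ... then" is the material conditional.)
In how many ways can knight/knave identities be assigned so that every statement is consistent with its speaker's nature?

Consistent assignments:
  A=knight, B=knave, C=knave, D=knight, E=knave, F=knight
  A=knave, B=knave, C=knight, D=knave, E=knight, F=knave

2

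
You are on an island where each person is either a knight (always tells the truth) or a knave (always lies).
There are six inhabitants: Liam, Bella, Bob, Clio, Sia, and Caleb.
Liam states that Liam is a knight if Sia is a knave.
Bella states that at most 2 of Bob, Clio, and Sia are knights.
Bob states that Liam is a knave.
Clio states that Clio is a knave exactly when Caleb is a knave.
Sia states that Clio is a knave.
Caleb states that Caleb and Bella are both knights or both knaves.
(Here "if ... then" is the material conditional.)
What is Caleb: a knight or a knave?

Caleb is a knight.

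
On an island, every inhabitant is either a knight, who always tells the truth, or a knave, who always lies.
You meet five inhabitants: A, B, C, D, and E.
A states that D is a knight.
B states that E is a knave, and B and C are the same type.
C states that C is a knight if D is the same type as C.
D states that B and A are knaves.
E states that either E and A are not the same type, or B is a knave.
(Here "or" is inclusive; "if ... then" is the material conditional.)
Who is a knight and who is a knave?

A is a knave, B is a knight, C is a knight, D is a knave, and E is a knave.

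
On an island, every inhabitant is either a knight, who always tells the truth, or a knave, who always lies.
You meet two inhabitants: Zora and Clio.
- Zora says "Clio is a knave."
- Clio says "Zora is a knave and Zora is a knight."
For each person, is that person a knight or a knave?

Zora is a knight and Clio is a knave.

Zora (knight): "Clio is a knave" — true. ✓
As a knave, Clio's statement "Zora is a knave and Zora is a knight" should be False; it is.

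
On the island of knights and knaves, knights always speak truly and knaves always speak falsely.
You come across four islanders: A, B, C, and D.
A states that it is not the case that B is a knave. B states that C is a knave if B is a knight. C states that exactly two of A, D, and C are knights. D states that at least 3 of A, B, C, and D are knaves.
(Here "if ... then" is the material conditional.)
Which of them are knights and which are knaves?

A is a knight, B is a knight, C is a knave, and D is a knave.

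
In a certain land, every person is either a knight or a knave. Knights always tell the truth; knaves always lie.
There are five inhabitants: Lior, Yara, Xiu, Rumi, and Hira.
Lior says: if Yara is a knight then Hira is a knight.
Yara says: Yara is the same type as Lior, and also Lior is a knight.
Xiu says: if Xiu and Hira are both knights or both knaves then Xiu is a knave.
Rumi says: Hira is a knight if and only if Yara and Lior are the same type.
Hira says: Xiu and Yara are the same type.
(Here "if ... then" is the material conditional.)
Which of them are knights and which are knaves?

Lior is a knight; "if Yara is a knight then Hira is a knight" is True, as required.
Since Yara is a knave, "Yara is the same type as Lior, and also Lior is a knight" needs to be false, which holds.
Xiu (knight): "if Xiu and Hira are both knights or both knaves then Xiu is a knave" — True. ✓
Since Rumi is a knight, "Hira is a knight if and only if Yara and Lior are the same type" needs to be True, which holds.
Since Hira is a knave, "Xiu and Yara are the same type" needs to be false, which holds.

Lior is a knight, Yara is a knave, Xiu is a knight, Rumi is a knight, and Hira is a knave.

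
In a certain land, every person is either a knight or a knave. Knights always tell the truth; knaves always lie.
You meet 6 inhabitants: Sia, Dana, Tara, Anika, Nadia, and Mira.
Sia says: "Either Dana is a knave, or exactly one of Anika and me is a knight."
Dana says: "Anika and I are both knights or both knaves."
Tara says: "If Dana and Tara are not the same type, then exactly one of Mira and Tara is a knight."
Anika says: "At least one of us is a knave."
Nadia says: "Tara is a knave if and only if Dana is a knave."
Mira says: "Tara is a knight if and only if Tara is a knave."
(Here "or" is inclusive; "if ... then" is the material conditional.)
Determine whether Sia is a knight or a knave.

Sia is a knight.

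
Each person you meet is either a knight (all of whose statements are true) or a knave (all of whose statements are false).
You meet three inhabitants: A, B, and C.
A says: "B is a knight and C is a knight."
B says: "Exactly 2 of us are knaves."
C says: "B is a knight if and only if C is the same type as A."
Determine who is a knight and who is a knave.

A is a knave, B is a knave, and C is a knave.

A is a knave, so "B is a knight and C is a knight" must be false — and it is.
B is a knave, and the claim "exactly 2 of us are knaves" is indeed false.
C is a knave; "B is a knight if and only if C is the same type as A" is false, as required.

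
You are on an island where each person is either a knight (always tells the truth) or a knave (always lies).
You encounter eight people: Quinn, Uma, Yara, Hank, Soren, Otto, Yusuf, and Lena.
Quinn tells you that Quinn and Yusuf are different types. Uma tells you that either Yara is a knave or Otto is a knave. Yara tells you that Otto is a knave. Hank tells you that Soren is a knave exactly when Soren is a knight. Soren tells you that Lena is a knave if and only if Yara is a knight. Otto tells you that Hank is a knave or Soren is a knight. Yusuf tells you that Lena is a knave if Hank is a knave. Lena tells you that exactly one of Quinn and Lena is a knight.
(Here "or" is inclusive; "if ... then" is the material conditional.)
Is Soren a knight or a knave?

Soren is a knight.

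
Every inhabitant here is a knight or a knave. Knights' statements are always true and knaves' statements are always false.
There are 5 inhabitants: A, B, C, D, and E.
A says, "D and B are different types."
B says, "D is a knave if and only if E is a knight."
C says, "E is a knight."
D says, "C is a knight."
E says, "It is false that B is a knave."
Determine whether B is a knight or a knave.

B is a knave.

Consistent assignments: {A=knave, B=knave, C=knave, D=knave, E=knave}
In every consistent assignment, B is a knave.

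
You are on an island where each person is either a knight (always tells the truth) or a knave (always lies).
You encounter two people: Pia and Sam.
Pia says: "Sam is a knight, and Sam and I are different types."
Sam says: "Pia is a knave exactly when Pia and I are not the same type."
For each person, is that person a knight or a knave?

Knights: none. Knaves: Pia and Sam.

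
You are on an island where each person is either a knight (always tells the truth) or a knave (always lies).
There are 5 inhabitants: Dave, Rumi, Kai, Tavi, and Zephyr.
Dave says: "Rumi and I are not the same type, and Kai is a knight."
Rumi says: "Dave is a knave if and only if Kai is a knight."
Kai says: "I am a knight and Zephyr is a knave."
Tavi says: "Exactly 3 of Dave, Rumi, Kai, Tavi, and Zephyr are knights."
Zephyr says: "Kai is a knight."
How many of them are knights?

0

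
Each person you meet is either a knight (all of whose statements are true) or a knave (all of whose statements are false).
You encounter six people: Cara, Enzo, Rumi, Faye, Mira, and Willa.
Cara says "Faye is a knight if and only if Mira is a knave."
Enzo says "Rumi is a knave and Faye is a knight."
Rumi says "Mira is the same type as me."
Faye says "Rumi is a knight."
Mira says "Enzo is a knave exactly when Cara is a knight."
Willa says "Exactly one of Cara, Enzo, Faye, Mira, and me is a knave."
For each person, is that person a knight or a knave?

Cara is a knight, Enzo is a knave, Rumi is a knave, Faye is a knave, Mira is a knight, and Willa is a knave.

Cara (knight): "Faye is a knight if and only if Mira is a knave" — True. ✓
Enzo is a knave, and the claim "Rumi is a knave and Faye is a knight" is indeed false.
Rumi (knave): "Mira is the same type as me" — false. ✓
Faye is a knave, and the claim "Rumi is a knight" is indeed false.
Since Mira is a knight, "Enzo is a knave exactly when Cara is a knight" needs to be True, which holds.
Willa is a knave, and the claim "exactly one of Cara, Enzo, Faye, Mira, and me is a knave" is indeed false.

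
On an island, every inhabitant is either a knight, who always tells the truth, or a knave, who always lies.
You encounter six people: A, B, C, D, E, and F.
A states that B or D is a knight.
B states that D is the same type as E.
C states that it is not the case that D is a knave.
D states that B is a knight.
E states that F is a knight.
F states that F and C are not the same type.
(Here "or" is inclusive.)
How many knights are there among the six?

The unique consistent assignment is A=knave, B=knave, C=knave, D=knave, E=knight, F=knight.
That has 2 knights.

2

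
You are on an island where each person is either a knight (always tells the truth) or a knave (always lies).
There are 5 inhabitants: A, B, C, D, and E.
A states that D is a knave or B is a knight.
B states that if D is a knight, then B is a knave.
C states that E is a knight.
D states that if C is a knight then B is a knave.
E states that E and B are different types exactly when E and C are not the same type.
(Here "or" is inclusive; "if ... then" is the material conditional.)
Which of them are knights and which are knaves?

Knights: A, B, C, and E. Knaves: D.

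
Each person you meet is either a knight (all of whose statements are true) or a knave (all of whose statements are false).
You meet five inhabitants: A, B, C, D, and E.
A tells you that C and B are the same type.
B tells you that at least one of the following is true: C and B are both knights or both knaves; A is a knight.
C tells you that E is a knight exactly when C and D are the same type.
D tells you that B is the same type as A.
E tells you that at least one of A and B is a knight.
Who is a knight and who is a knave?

A is a knight, B is a knight, C is a knight, D is a knight, and E is a knight.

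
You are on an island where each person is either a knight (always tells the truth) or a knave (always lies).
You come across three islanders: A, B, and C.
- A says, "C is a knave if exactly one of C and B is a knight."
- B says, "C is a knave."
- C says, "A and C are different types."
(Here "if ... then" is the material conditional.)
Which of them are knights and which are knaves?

Suppose A is a knight. Then A's statement "C is a knave if exactly one of C and B is a knight" would have to be true. Checking the 4 ways to assign the others, none is consistent with every speaker.
(For instance, with B=knave, C=knight, A's claim "C is a knave if exactly one of C and B is a knight" comes out false where it would need to be true.)
So A must be a knave, making "C is a knave if exactly one of C and B is a knight" false. Taking A=knave, B=knave, C=knight, each remaining statement checks out:
  B (knave): "C is a knave" — false. ✓
  C (knight): "A and C are different types" — true. ✓
This is the unique consistent assignment.

A is a knave, B is a knave, and C is a knight.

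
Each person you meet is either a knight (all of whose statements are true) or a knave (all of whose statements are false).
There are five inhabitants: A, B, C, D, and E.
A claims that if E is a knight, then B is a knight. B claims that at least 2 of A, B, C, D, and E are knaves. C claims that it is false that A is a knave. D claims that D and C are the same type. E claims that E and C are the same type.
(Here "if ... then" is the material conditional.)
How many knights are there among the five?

3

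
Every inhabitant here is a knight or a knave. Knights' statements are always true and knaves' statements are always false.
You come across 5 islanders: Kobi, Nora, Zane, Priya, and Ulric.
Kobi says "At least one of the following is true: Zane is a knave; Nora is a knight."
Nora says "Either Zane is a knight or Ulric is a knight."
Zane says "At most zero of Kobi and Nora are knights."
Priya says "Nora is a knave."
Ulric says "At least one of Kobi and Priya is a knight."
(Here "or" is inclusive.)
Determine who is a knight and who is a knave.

Kobi (knight): "at least one of the following is true: Zane is a knave; Nora is a knight" — true. ✓
As a knight, Nora's statement "either Zane is a knight or Ulric is a knight" should be true; it is.
Zane (knave): "at most zero of Kobi and Nora are knights" — false. ✓
Priya is a knave; "Nora is a knave" is false, as required.
Ulric is a knight, so "at least one of Kobi and Priya is a knight" must be true — and it is.

Kobi is a knight, Nora is a knight, Zane is a knave, Priya is a knave, and Ulric is a knight.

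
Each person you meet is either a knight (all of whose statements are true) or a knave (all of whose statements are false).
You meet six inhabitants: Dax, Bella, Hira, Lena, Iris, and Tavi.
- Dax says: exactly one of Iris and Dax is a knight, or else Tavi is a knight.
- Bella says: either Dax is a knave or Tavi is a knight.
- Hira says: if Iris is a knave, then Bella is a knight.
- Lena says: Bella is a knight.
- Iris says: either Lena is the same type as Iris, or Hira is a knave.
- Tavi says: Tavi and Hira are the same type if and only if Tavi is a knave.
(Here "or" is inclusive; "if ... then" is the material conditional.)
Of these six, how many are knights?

3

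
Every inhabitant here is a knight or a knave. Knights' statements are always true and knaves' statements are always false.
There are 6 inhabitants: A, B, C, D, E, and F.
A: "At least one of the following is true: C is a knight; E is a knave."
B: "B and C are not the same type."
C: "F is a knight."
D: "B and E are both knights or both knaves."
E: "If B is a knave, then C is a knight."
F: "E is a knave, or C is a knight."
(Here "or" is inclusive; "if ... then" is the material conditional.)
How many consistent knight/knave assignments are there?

Consistent assignments:
  A=knave, B=knight, C=knave, D=knight, E=knight, F=knave

1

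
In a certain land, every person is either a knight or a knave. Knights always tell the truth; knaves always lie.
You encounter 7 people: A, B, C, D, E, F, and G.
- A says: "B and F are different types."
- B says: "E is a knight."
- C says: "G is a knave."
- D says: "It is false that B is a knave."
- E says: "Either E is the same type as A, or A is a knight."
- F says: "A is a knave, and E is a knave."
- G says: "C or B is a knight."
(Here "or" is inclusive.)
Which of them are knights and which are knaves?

A is a knight; "B and F are different types" is True, as required.
B is a knight; "E is a knight" is True, as required.
Since C is a knave, "G is a knave" needs to be false, which holds.
D (knight): "it is false that B is a knave" — True. ✓
As a knight, E's statement "either E is the same type as A, or A is a knight" should be True; it is.
F is a knave, so "A is a knave, and E is a knave" must be false — and it is.
As a knight, G's statement "C or B is a knight" should be True; it is.

Knights: A, B, D, E, and G. Knaves: C and F.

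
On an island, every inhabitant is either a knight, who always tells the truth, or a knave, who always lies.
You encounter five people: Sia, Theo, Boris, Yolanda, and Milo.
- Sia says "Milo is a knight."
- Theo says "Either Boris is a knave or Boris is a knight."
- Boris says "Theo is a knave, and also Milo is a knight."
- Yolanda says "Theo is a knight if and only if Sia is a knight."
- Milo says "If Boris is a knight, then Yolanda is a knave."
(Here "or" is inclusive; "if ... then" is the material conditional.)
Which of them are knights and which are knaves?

Sia is a knight, Theo is a knight, Boris is a knave, Yolanda is a knight, and Milo is a knight.

Sia (knight): "Milo is a knight" — true. ✓
Theo is a knight; "either Boris is a knave or Boris is a knight" is true, as required.
Boris is a knave, so "Theo is a knave, and also Milo is a knight" must be False — and it is.
As a knight, Yolanda's statement "Theo is a knight if and only if Sia is a knight" should be true; it is.
Milo (knight): "if Boris is a knight, then Yolanda is a knave" — true. ✓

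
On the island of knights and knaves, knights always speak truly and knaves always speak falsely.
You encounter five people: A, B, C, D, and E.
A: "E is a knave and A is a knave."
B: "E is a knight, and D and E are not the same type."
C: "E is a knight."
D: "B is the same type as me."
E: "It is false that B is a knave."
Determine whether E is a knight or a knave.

E is a knight.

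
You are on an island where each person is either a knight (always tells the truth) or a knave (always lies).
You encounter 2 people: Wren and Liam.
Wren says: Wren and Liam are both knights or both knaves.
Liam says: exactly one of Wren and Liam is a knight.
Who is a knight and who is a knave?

Wren is a knave and Liam is a knight.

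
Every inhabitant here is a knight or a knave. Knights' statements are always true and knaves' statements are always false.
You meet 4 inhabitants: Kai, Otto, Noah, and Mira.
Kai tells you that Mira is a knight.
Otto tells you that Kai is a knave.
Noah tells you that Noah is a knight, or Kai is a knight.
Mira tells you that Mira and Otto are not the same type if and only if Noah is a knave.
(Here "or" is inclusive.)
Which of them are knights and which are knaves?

Kai is a knave, and the claim "Mira is a knight" is indeed false.
Since Otto is a knight, "Kai is a knave" needs to be true, which holds.
Since Noah is a knight, "Noah is a knight, or Kai is a knight" needs to be true, which holds.
Mira is a knave, so "Mira and Otto are not the same type if and only if Noah is a knave" must be false — and it is.

Kai is a knave, Otto is a knight, Noah is a knight, and Mira is a knave.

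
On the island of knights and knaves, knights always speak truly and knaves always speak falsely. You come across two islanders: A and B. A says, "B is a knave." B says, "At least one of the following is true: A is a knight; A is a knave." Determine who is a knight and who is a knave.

A (knave): "B is a knave" — false. ✓
B is a knight, and the claim "at least one of the following is true: A is a knight; A is a knave" is indeed true.

A is a knave and B is a knight.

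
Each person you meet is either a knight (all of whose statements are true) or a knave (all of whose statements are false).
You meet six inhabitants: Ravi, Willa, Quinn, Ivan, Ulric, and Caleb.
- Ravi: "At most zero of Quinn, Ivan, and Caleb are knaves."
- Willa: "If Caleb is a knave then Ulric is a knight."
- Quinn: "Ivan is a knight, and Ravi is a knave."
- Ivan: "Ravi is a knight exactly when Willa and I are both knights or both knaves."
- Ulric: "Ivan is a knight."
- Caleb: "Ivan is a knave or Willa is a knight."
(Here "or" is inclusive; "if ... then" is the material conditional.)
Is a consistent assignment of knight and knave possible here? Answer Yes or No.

Checking all 64 assignments, each has at least one speaker whose statement's truth value contradicts their type.

No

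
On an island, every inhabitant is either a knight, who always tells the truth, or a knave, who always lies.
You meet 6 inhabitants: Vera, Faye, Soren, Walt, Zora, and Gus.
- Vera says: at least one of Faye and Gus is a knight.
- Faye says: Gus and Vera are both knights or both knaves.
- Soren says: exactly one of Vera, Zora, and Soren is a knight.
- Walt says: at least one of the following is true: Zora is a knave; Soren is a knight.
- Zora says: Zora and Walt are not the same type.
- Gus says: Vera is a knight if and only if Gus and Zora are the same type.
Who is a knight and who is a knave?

Vera (knight): "at least one of Faye and Gus is a knight" — true. ✓
Faye is a knight, so "Gus and Vera are both knights or both knaves" must be true — and it is.
Soren is a knave, so "exactly one of Vera, Zora, and Soren is a knight" must be False — and it is.
Walt is a knave, and the claim "at least one of the following is true: Zora is a knave; Soren is a knight" is indeed False.
Zora is a knight; "Zora and Walt are not the same type" is true, as required.
Gus is a knight, and the claim "Vera is a knight if and only if Gus and Zora are the same type" is indeed true.

Vera is a knight, Faye is a knight, Soren is a knave, Walt is a knave, Zora is a knight, and Gus is a knight.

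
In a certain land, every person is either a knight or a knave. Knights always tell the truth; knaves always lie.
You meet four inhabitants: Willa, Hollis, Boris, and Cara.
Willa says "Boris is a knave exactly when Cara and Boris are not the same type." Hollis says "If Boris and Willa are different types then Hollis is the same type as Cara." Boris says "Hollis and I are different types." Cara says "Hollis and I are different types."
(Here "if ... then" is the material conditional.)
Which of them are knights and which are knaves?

Knights: Willa and Cara. Knaves: Hollis and Boris.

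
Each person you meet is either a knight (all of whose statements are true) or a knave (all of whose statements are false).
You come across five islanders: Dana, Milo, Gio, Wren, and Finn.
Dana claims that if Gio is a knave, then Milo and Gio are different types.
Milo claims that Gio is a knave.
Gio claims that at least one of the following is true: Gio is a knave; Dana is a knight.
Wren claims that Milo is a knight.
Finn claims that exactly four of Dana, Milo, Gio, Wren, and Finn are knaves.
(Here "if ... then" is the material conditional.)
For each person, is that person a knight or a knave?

As a knight, Dana's statement "if Gio is a knave, then Milo and Gio are different types" should be True; it is.
Milo (knave): "Gio is a knave" — false. ✓
Gio is a knight, so "at least one of the following is true: Gio is a knave; Dana is a knight" must be True — and it is.
Wren is a knave; "Milo is a knight" is false, as required.
Finn is a knave, so "exactly four of Dana, Milo, Gio, Wren, and Finn are knaves" must be false — and it is.

Knights: Dana and Gio. Knaves: Milo, Wren, and Finn.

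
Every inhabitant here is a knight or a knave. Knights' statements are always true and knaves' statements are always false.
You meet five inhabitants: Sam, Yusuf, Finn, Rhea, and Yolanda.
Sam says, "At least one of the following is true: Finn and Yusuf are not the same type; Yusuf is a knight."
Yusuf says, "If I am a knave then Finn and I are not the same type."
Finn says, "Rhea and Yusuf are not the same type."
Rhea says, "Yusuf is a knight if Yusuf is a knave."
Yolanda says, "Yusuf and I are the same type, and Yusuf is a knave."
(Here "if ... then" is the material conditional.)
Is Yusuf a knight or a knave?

Consistent assignments: {Sam=knight, Yusuf=knight, Finn=knave, Rhea=knight, Yolanda=knave}
In every consistent assignment, Yusuf is a knight.

Yusuf is a knight.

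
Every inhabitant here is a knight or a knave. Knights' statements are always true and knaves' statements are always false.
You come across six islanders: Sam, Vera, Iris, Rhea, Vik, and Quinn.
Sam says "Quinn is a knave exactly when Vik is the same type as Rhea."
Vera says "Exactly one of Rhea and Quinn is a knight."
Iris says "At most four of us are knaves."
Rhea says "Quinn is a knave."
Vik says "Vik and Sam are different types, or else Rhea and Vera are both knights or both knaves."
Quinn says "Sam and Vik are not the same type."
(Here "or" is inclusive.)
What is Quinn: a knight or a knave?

Consistent assignments: {Sam=knight, Vera=knight, Iris=knight, Rhea=knight, Vik=knight, Quinn=knave}
In every consistent assignment, Quinn is a knave.

Quinn is a knave.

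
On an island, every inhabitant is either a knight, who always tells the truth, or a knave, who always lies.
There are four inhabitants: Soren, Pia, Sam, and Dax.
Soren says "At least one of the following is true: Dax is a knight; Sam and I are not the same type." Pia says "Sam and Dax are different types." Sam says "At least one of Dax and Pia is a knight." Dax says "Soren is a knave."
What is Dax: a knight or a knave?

Consistent assignments: {Soren=knight, Pia=knave, Sam=knave, Dax=knave}
In every consistent assignment, Dax is a knave.

Dax is a knave.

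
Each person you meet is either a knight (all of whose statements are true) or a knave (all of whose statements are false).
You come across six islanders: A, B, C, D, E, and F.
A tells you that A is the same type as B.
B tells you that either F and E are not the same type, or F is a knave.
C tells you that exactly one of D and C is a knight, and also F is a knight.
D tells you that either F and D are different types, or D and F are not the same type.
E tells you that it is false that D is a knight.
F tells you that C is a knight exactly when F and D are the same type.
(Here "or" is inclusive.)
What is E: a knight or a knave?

E is a knight.

Consistent assignments: {A=knight, B=knight, C=knave, D=knave, E=knight, F=knave}; {A=knave, B=knight, C=knave, D=knave, E=knight, F=knave}
In every consistent assignment, E is a knight.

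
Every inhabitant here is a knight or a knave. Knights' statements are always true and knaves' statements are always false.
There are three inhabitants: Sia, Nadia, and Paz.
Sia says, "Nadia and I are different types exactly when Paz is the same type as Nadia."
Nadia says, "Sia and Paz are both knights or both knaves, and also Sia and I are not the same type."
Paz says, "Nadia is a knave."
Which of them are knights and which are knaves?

Sia is a knave, and the claim "Nadia and I are different types exactly when Paz is the same type as Nadia" is indeed false.
As a knight, Nadia's statement "Sia and Paz are both knights or both knaves, and also Sia and I are not the same type" should be true; it is.
Paz is a knave, so "Nadia is a knave" must be false — and it is.

Sia is a knave, Nadia is a knight, and Paz is a knave.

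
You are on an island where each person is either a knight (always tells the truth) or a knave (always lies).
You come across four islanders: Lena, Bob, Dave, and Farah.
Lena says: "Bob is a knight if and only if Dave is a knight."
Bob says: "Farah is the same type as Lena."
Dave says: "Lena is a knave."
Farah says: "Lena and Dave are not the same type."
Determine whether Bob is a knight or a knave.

Consistent assignments: {Lena=knave, Bob=knave, Dave=knight, Farah=knight}
In every consistent assignment, Bob is a knave.

Bob is a knave.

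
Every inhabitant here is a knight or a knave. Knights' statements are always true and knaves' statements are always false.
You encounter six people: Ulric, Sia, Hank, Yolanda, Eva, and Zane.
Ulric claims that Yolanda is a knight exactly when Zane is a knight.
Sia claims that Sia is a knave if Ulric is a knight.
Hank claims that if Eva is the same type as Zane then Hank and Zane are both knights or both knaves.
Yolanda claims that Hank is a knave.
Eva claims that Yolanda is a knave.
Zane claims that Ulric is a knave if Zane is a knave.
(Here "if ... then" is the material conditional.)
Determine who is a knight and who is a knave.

Ulric is a knave, Sia is a knight, Hank is a knight, Yolanda is a knave, Eva is a knight, and Zane is a knight.

Ulric (knave): "Yolanda is a knight exactly when Zane is a knight" — false. ✓
Sia is a knight, and the claim "Sia is a knave if Ulric is a knight" is indeed true.
Hank (knight): "if Eva is the same type as Zane then Hank and Zane are both knights or both knaves" — true. ✓
Since Yolanda is a knave, "Hank is a knave" needs to be false, which holds.
Eva is a knight, so "Yolanda is a knave" must be true — and it is.
Zane is a knight, so "Ulric is a knave if Zane is a knave" must be true — and it is.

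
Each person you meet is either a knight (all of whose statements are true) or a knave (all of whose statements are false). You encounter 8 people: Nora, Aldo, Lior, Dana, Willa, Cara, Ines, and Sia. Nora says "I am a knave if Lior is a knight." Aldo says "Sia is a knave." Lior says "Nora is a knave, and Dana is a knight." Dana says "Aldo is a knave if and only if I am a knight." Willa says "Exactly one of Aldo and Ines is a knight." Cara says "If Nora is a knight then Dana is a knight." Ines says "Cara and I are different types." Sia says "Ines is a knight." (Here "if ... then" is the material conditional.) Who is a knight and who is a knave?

Knights: Nora, Willa, Ines, and Sia. Knaves: Aldo, Lior, Dana, and Cara.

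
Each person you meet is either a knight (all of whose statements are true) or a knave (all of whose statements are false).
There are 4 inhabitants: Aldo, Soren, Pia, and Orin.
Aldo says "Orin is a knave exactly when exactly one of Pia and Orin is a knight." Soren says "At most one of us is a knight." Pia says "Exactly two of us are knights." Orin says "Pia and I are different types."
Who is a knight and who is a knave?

Aldo is a knave, Soren is a knight, Pia is a knave, and Orin is a knave.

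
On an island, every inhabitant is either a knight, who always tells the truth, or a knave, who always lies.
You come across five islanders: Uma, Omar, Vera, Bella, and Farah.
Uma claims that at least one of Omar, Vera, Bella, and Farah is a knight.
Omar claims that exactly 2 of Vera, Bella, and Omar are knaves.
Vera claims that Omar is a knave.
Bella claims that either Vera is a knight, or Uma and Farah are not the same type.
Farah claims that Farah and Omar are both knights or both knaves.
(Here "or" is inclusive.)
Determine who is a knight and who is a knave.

Uma is a knight, Omar is a knight, Vera is a knave, Bella is a knave, and Farah is a knight.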